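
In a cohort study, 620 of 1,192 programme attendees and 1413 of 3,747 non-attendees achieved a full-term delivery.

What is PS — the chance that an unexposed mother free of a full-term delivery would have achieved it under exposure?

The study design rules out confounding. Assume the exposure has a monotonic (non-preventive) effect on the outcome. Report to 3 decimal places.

PS ≈ 0.230

p₁ = P(outcome | exposed) = 620/1192 = 0.52013
p₀ = P(outcome | unexposed) = 1413/3747 = 0.3771
Under exogeneity and monotonicity, PS = (p₁ − p₀) / (1 − p₀).
PS = (0.52013 − 0.3771) / (1 − 0.3771) = 0.14303 / 0.6229 ≈ 0.2296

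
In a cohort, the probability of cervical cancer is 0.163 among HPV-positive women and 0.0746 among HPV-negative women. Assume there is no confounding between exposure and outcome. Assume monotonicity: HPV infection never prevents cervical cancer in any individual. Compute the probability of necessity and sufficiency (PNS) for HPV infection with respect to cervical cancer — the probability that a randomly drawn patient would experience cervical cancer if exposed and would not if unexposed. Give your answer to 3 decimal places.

PNS ≈ 0.088

Let p₁ = 0.163, p₀ = 0.0746.
Under exogeneity and monotonicity, PNS = p₁ − p₀.
PNS = 0.163 − 0.0746 = 0.0884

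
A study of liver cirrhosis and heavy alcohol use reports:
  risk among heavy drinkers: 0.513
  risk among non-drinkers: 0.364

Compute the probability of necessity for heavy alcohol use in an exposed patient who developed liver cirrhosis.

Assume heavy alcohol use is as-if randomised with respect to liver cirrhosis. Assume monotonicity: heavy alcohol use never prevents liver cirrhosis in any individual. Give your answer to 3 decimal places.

Let p₁ = 0.513, p₀ = 0.364.
Under exogeneity and monotonicity, PN = (p₁ − p₀) / p₁.
PN = (0.513 − 0.364) / 0.513 = 0.149 / 0.513 ≈ 0.2904

PN ≈ 0.290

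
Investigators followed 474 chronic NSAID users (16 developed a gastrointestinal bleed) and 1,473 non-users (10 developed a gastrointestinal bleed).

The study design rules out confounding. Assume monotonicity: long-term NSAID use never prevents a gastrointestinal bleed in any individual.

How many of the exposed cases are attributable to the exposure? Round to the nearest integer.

p₁ = P(outcome | exposed) = 16/474 = 0.033755
p₀ = P(outcome | unexposed) = 10/1473 = 0.0067889
PN = (p₁ − p₀)/p₁ = (0.033755 − 0.0067889) / 0.033755 ≈ 0.79888.
Attributable cases ≈ PN × (exposed cases) = 0.79888 × 16 ≈ 12.78.

about 13 cases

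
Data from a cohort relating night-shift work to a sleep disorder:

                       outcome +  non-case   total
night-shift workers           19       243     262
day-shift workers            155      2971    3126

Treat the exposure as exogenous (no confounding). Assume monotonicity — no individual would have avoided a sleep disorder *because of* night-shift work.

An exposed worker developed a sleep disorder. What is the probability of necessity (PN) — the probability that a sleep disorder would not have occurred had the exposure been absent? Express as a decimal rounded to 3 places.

PN ≈ 0.316

p₁ = P(outcome | exposed) = 19/262 = 0.072519
p₀ = P(outcome | unexposed) = 155/3126 = 0.049584
Under exogeneity and monotonicity, PN = (p₁ − p₀)/p₁.
PN = (0.072519 − 0.049584) / 0.072519 ≈ 0.3163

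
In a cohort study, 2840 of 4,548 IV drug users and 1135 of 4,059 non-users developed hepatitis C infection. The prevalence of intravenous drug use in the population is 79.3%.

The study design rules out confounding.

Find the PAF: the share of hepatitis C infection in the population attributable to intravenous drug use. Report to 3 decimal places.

PAF ≈ 0.494

p₁ = P(outcome | exposed) = 2840/4548 = 0.62445
p₀ = P(outcome | unexposed) = 1135/4059 = 0.27963
Overall risk P(Y=1) = π·p₁ + (1−π)·p₀ = 0.793×0.62445 + 0.207×0.27963 = 0.55307.
Under exogeneity, PAF = [P(Y=1) − p₀] / P(Y=1).
PAF = (0.55307 − 0.27963) / 0.55307 ≈ 0.4944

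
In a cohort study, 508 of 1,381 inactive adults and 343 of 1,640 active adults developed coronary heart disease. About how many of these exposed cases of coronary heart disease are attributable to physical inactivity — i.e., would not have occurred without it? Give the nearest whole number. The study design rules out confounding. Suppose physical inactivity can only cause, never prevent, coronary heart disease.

about 219 cases

p₁ = P(outcome | exposed) = 508/1381 = 0.36785
p₀ = P(outcome | unexposed) = 343/1640 = 0.20915
PN = (p₁ − p₀)/p₁ = (0.36785 − 0.20915) / 0.36785 ≈ 0.43143.
Attributable cases ≈ PN × (exposed cases) = 0.43143 × 508 ≈ 219.17.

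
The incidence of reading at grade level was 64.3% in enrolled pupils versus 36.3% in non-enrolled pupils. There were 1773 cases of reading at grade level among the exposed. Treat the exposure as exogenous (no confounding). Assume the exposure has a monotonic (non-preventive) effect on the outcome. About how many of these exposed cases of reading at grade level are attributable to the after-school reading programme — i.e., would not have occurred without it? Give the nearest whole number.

p₁ = 0.643, p₀ = 0.363.
PN = (p₁ − p₀)/p₁ = (0.643 − 0.363) / 0.643 ≈ 0.43546.
Attributable cases ≈ PN × (exposed cases) = 0.43546 × 1773 ≈ 772.07.

about 772 cases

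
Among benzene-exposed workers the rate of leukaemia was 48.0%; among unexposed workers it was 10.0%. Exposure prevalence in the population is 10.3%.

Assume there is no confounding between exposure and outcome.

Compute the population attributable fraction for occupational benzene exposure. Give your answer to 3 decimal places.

PAF ≈ 0.281

p₁ = 0.48, p₀ = 0.1.
Overall risk P(Y=1) = π·p₁ + (1−π)·p₀ = 0.103×0.48 + 0.897×0.1 = 0.13914.
Under exogeneity, PAF = [P(Y=1) − p₀] / P(Y=1).
PAF = (0.13914 − 0.1) / 0.13914 ≈ 0.2813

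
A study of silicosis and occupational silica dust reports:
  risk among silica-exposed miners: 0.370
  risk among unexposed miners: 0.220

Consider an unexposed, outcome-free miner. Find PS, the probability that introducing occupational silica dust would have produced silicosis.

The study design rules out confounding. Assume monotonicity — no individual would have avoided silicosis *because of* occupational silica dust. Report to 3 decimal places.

PS ≈ 0.192

Let p₁ = 0.37, p₀ = 0.22.
Under exogeneity and monotonicity, PS = (p₁ − p₀) / (1 − p₀).
PS = (0.37 − 0.22) / (1 − 0.22) = 0.15 / 0.78 ≈ 0.1923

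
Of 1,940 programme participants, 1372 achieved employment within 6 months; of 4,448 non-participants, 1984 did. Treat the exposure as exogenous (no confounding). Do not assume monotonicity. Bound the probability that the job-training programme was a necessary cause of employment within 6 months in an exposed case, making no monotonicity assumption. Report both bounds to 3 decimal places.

0.369 ≤ PN ≤ 0.783

p₁ = P(outcome | exposed) = 1372/1940 = 0.70722
p₀ = P(outcome | unexposed) = 1984/4448 = 0.44604
Under exogeneity alone the bounds on PN are max{0,(p₁−p₀)/p₁} ≤ PN ≤ min{1,(1−p₀)/p₁}.
  lower = (p₁ − p₀)/p₁ = 0.26117 / 0.70722 ≈ 0.3693
  upper = min{1, (1 − p₀)/p₁} = 0.55396 / 0.70722 ≈ 0.7833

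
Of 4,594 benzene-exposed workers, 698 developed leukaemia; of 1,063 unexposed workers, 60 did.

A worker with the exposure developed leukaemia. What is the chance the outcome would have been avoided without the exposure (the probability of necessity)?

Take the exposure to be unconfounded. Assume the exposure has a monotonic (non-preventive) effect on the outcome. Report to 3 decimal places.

p₁ = P(outcome | exposed) = 698/4594 = 0.15194
p₀ = P(outcome | unexposed) = 60/1063 = 0.056444
Under exogeneity and monotonicity, PN = (p₁ − p₀) / p₁.
PN = (0.15194 − 0.056444) / 0.15194 = 0.095493 / 0.15194 ≈ 0.6285

PN ≈ 0.629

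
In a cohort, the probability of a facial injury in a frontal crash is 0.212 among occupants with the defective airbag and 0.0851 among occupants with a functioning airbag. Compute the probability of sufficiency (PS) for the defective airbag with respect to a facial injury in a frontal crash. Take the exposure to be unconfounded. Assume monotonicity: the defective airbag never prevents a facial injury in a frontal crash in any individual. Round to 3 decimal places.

PS ≈ 0.139

Let p₁ = 0.212, p₀ = 0.0851.
Under exogeneity and monotonicity, PS = (p₁ − p₀) / (1 − p₀).
PS = (0.212 − 0.0851) / (1 − 0.0851) = 0.1269 / 0.9149 ≈ 0.1387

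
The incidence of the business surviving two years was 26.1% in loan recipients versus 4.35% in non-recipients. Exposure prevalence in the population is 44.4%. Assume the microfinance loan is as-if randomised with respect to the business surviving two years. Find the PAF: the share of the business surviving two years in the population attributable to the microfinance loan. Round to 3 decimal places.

p₁ = 0.261, p₀ = 0.0435.
Overall risk P(Y=1) = π·p₁ + (1−π)·p₀ = 0.444×0.261 + 0.556×0.0435 = 0.14007.
Under exogeneity, PAF = [P(Y=1) − p₀] / P(Y=1).
PAF = (0.14007 − 0.0435) / 0.14007 ≈ 0.6894

PAF ≈ 0.689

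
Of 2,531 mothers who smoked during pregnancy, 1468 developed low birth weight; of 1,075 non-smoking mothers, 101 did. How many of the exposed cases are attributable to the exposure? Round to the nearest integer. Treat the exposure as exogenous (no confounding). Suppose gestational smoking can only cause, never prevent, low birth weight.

p₁ = P(outcome | exposed) = 1468/2531 = 0.58001
p₀ = P(outcome | unexposed) = 101/1075 = 0.093953
PN = (p₁ − p₀)/p₁ = (0.58001 − 0.093953) / 0.58001 ≈ 0.83801.
Attributable cases ≈ PN × (exposed cases) = 0.83801 × 1468 ≈ 1230.20.

about 1230 cases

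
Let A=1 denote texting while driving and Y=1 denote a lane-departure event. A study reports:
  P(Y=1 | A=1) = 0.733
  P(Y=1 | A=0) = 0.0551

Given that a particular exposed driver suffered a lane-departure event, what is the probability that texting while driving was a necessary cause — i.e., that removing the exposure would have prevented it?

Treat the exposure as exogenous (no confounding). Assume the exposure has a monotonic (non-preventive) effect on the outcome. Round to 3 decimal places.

Let p₁ = 0.733, p₀ = 0.0551.
Under exogeneity and monotonicity, PN = (p₁ − p₀) / p₁.
PN = (0.733 − 0.0551) / 0.733 = 0.6779 / 0.733 ≈ 0.9248

PN ≈ 0.925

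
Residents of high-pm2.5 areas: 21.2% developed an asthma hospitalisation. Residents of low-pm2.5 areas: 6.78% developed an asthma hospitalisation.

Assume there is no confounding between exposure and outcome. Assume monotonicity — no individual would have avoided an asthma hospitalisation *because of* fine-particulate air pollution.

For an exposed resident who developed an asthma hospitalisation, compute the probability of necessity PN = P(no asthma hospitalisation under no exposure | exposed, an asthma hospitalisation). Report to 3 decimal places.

PN ≈ 0.680

p₁ = 0.212, p₀ = 0.0678.
Under exogeneity and monotonicity, PN = (p₁ − p₀) / p₁.
PN = (0.212 − 0.0678) / 0.212 = 0.1442 / 0.212 ≈ 0.6802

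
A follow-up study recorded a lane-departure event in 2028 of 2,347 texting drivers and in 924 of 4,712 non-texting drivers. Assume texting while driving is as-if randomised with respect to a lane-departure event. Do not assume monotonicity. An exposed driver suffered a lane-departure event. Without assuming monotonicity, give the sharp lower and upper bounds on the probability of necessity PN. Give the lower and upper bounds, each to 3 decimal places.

0.773 ≤ PN ≤ 0.930

p₁ = P(outcome | exposed) = 2028/2347 = 0.86408
p₀ = P(outcome | unexposed) = 924/4712 = 0.1961
Under exogeneity alone the bounds on PN are max{0,(p₁−p₀)/p₁} ≤ PN ≤ min{1,(1−p₀)/p₁}.
  lower = (p₁ − p₀)/p₁ = 0.66799 / 0.86408 ≈ 0.7731
  upper = min{1, (1 − p₀)/p₁} = 0.8039 / 0.86408 ≈ 0.9304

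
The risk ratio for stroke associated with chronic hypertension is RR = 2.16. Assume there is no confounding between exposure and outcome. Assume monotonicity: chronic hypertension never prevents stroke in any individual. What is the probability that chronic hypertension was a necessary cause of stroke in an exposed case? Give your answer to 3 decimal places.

Under exogeneity and monotonicity, PN = (RR − 1) / RR = 1 − 1/RR.
PN = (2.16 − 1) / 2.16 = 1.16 / 2.16 ≈ 0.5370

PN ≈ 0.537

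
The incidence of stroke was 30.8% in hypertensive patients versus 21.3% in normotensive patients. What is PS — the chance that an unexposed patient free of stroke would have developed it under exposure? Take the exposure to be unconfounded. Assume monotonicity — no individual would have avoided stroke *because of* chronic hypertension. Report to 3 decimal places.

PS ≈ 0.121

p₁ = 0.308, p₀ = 0.213.
Under exogeneity and monotonicity, PS = (p₁ − p₀) / (1 − p₀).
PS = (0.308 − 0.213) / (1 − 0.213) = 0.095 / 0.787 ≈ 0.1207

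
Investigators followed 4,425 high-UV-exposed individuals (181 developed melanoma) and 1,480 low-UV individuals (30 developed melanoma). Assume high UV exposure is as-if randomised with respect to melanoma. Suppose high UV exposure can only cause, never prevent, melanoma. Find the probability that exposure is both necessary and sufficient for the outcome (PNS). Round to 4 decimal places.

p₁ = P(outcome | exposed) = 181/4425 = 0.040904
p₀ = P(outcome | unexposed) = 30/1480 = 0.02027
Under exogeneity and monotonicity, PNS = p₁ − p₀.
PNS = 0.040904 − 0.02027 = 0.020634

PNS ≈ 0.0206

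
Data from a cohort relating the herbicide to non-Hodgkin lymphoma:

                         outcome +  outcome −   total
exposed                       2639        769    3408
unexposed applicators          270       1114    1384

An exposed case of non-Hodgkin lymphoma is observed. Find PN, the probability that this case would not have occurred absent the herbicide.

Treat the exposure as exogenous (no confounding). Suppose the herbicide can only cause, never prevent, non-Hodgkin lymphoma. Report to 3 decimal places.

p₁ = P(outcome | exposed) = 2639/3408 = 0.77435
p₀ = P(outcome | unexposed) = 270/1384 = 0.19509
Under exogeneity and monotonicity, PN = (p₁ − p₀) / p₁.
PN = (0.77435 − 0.19509) / 0.77435 = 0.57927 / 0.77435 ≈ 0.7481

PN ≈ 0.748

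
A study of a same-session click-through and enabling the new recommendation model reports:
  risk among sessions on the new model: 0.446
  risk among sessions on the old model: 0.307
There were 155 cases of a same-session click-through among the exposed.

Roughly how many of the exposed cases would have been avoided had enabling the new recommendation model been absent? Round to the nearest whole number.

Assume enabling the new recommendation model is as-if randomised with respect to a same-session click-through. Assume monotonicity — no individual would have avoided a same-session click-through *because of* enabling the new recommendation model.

Let p₁ = 0.446, p₀ = 0.307.
PN = (p₁ − p₀)/p₁ = (0.446 − 0.307) / 0.446 ≈ 0.31166.
Attributable cases ≈ PN × (exposed cases) = 0.31166 × 155 ≈ 48.31.

about 48 cases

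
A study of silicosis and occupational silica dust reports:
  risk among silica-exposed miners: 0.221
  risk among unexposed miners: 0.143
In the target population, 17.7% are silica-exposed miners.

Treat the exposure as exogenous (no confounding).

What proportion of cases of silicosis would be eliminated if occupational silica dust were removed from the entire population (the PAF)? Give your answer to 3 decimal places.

PAF ≈ 0.088

Let p₁ = 0.221, p₀ = 0.143.
Overall risk P(Y=1) = π·p₁ + (1−π)·p₀ = 0.177×0.221 + 0.823×0.143 = 0.15681.
Under exogeneity, PAF = [P(Y=1) − p₀] / P(Y=1).
PAF = (0.15681 − 0.143) / 0.15681 ≈ 0.0880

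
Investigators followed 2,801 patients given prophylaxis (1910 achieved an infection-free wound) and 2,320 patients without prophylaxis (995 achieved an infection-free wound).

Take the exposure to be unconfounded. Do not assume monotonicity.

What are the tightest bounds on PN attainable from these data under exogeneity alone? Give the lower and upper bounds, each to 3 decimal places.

p₁ = P(outcome | exposed) = 1910/2801 = 0.6819
p₀ = P(outcome | unexposed) = 995/2320 = 0.42888
Under exogeneity alone the bounds on PN are max{0,(p₁−p₀)/p₁} ≤ PN ≤ min{1,(1−p₀)/p₁}.
  lower = (p₁ − p₀)/p₁ = 0.25302 / 0.6819 ≈ 0.3711
  upper = min{1, (1 − p₀)/p₁} = 0.57112 / 0.6819 ≈ 0.8375

0.371 ≤ PN ≤ 0.838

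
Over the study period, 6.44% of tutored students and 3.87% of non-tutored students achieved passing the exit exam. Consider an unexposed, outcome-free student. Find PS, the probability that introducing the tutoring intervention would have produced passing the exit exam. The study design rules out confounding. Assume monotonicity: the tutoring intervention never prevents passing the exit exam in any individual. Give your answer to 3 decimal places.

p₁ = 0.0644, p₀ = 0.0387.
Under exogeneity and monotonicity, PS = (p₁ − p₀) / (1 − p₀).
PS = (0.0644 − 0.0387) / (1 − 0.0387) = 0.0257 / 0.9613 ≈ 0.0267

PS ≈ 0.027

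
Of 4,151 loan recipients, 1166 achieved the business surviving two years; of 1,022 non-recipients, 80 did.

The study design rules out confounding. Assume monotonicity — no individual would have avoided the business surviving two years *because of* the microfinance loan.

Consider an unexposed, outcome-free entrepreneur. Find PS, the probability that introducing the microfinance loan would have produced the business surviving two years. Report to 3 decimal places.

p₁ = P(outcome | exposed) = 1166/4151 = 0.2809
p₀ = P(outcome | unexposed) = 80/1022 = 0.078278
Under exogeneity and monotonicity, PS = (p₁ − p₀) / (1 − p₀).
PS = (0.2809 − 0.078278) / (1 − 0.078278) = 0.20262 / 0.92172 ≈ 0.2198

PS ≈ 0.220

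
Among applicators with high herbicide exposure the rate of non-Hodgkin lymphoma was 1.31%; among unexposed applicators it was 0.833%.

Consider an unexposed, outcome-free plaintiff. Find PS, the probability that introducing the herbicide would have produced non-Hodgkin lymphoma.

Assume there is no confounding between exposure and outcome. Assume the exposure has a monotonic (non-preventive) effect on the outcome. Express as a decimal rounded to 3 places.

p₁ = 0.0131, p₀ = 0.00833.
Under exogeneity and monotonicity, PS = (p₁ − p₀) / (1 − p₀).
PS = (0.0131 − 0.00833) / (1 − 0.00833) = 0.00477 / 0.99167 ≈ 0.0048

PS ≈ 0.005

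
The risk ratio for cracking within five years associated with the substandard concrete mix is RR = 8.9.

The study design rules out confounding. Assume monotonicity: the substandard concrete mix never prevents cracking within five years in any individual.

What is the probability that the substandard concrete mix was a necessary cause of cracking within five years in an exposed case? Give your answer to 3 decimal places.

Under exogeneity and monotonicity, PN = (RR − 1) / RR = 1 − 1/RR.
PN = (8.9 − 1) / 8.9 = 7.9 / 8.9 ≈ 0.8876

PN ≈ 0.888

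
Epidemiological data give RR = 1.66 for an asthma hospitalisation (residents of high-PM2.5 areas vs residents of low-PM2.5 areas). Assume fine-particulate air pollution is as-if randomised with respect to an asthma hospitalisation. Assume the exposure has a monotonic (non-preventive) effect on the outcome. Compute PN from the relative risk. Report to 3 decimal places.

Under exogeneity and monotonicity, PN = (RR − 1) / RR = 1 − 1/RR.
PN = (1.66 − 1) / 1.66 = 0.66 / 1.66 ≈ 0.3976

PN ≈ 0.398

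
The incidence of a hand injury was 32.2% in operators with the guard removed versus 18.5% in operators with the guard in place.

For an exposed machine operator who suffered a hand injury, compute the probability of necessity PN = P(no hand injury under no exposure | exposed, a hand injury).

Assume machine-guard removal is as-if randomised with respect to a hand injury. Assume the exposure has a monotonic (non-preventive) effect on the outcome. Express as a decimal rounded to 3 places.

PN ≈ 0.425

p₁ = 0.322, p₀ = 0.185.
Under exogeneity and monotonicity, PN = (p₁ − p₀) / p₁.
PN = (0.322 − 0.185) / 0.322 = 0.137 / 0.322 ≈ 0.4255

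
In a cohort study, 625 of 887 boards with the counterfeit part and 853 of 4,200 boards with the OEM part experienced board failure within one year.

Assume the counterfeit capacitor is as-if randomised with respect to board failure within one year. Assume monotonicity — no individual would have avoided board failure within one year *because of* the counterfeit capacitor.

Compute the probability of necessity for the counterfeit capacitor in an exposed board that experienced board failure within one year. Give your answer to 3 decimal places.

p₁ = P(outcome | exposed) = 625/887 = 0.70462
p₀ = P(outcome | unexposed) = 853/4200 = 0.2031
Under exogeneity and monotonicity, PN = (p₁ − p₀) / p₁.
PN = (0.70462 − 0.2031) / 0.70462 = 0.50153 / 0.70462 ≈ 0.7118

PN ≈ 0.712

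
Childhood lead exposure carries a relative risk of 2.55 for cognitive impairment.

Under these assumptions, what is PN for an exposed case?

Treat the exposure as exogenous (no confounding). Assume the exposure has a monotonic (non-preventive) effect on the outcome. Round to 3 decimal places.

Under exogeneity and monotonicity, PN = (RR − 1) / RR = 1 − 1/RR.
PN = (2.55 − 1) / 2.55 = 1.55 / 2.55 ≈ 0.6078

PN ≈ 0.608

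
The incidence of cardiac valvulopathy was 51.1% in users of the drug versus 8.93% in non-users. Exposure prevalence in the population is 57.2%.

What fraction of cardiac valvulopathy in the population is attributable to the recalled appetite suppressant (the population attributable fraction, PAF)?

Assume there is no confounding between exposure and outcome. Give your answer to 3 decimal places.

p₁ = 0.511, p₀ = 0.0893.
Overall risk P(Y=1) = π·p₁ + (1−π)·p₀ = 0.572×0.511 + 0.428×0.0893 = 0.33051.
Under exogeneity, PAF = [P(Y=1) − p₀] / P(Y=1).
PAF = (0.33051 − 0.0893) / 0.33051 ≈ 0.7298

PAF ≈ 0.730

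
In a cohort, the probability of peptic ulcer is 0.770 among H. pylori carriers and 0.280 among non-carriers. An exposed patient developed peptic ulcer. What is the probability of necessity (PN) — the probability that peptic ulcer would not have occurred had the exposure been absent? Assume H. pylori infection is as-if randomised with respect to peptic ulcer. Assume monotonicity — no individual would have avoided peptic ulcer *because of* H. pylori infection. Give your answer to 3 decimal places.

PN ≈ 0.636

Let p₁ = 0.77, p₀ = 0.28.
Under exogeneity and monotonicity, PN = (p₁ − p₀) / p₁.
PN = (0.77 − 0.28) / 0.77 = 0.49 / 0.77 ≈ 0.6364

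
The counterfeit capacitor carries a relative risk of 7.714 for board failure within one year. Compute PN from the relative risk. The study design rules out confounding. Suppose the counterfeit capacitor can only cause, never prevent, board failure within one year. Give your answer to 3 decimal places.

Under exogeneity and monotonicity, PN = (RR − 1) / RR = 1 − 1/RR.
PN = (7.714 − 1) / 7.714 = 6.714 / 7.714 ≈ 0.8704

PN ≈ 0.870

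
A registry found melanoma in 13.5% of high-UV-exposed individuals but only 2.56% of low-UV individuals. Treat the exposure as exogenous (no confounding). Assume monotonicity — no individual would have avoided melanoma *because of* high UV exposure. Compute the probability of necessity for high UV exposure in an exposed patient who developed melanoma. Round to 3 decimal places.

PN ≈ 0.810

p₁ = 0.135, p₀ = 0.0256.
Under exogeneity and monotonicity, PN = (p₁ − p₀) / p₁.
PN = (0.135 − 0.0256) / 0.135 = 0.1094 / 0.135 ≈ 0.8104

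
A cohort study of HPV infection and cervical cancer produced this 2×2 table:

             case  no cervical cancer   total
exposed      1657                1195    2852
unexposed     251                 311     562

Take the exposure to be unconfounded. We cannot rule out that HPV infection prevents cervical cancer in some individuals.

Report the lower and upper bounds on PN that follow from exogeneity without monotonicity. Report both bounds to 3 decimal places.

0.231 ≤ PN ≤ 0.952

p₁ = P(outcome | exposed) = 1657/2852 = 0.581
p₀ = P(outcome | unexposed) = 251/562 = 0.44662
Under exogeneity alone the bounds on PN are max{0,(p₁−p₀)/p₁} ≤ PN ≤ min{1,(1−p₀)/p₁}.
  lower = (p₁ − p₀)/p₁ = 0.13438 / 0.581 ≈ 0.2313
  upper = min{1, (1 − p₀)/p₁} = 0.55338 / 0.581 ≈ 0.9525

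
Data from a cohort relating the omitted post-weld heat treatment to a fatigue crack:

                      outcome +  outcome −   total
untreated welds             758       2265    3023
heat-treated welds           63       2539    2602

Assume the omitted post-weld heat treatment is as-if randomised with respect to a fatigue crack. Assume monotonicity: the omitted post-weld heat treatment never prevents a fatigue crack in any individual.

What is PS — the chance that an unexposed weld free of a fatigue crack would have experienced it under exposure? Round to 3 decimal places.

p₁ = P(outcome | exposed) = 758/3023 = 0.25074
p₀ = P(outcome | unexposed) = 63/2602 = 0.024212
Under exogeneity and monotonicity, PS = (p₁ − p₀)/(1 − p₀).
PS = (0.25074 − 0.024212) / 0.97579 ≈ 0.2322

PS ≈ 0.232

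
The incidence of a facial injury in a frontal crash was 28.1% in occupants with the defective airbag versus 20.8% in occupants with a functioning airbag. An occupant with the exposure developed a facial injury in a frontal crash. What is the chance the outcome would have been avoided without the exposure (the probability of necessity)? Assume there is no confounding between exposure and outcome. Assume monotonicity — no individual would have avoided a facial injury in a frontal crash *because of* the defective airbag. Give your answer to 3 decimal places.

p₁ = 0.281, p₀ = 0.208.
Under exogeneity and monotonicity, PN = (p₁ − p₀) / p₁.
PN = (0.281 − 0.208) / 0.281 = 0.073 / 0.281 ≈ 0.2598

PN ≈ 0.260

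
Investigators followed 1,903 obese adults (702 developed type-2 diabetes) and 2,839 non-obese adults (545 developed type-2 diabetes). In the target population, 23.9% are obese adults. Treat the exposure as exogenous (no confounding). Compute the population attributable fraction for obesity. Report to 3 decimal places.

PAF ≈ 0.181

p₁ = P(outcome | exposed) = 702/1903 = 0.36889
p₀ = P(outcome | unexposed) = 545/2839 = 0.19197
Overall risk P(Y=1) = π·p₁ + (1−π)·p₀ = 0.239×0.36889 + 0.761×0.19197 = 0.23425.
Under exogeneity, PAF = [P(Y=1) − p₀] / P(Y=1).
PAF = (0.23425 − 0.19197) / 0.23425 ≈ 0.1805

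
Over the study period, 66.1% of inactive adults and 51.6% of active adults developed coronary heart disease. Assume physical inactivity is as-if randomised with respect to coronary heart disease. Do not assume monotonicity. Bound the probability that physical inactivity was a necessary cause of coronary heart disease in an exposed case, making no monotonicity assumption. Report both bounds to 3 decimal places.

p₁ = 0.661, p₀ = 0.516.
Under exogeneity alone the bounds on PN are max{0,(p₁−p₀)/p₁} ≤ PN ≤ min{1,(1−p₀)/p₁}.
  lower = (p₁ − p₀)/p₁ = 0.145 / 0.661 ≈ 0.2194
  upper = min{1, (1 − p₀)/p₁} = 0.484 / 0.661 ≈ 0.7322

0.219 ≤ PN ≤ 0.732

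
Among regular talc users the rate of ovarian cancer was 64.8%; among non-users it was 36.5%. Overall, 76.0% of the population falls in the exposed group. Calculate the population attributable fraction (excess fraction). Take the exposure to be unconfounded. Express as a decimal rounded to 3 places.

PAF ≈ 0.371

p₁ = 0.648, p₀ = 0.365.
Overall risk P(Y=1) = π·p₁ + (1−π)·p₀ = 0.76×0.648 + 0.24×0.365 = 0.58008.
Under exogeneity, PAF = [P(Y=1) − p₀] / P(Y=1).
PAF = (0.58008 − 0.365) / 0.58008 ≈ 0.3708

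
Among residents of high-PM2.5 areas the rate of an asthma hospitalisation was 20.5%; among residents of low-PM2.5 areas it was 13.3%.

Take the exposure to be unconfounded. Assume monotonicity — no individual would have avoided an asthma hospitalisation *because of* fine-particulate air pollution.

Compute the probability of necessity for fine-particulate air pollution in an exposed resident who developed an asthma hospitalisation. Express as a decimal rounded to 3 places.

p₁ = 0.205, p₀ = 0.133.
Under exogeneity and monotonicity, PN = (p₁ − p₀) / p₁.
PN = (0.205 − 0.133) / 0.205 = 0.072 / 0.205 ≈ 0.3512

PN ≈ 0.351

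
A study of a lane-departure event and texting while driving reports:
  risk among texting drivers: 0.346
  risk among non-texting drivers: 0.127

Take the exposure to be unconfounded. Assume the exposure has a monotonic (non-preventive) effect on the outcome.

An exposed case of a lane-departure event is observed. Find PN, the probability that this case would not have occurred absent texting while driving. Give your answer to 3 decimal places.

PN ≈ 0.633

Let p₁ = 0.346, p₀ = 0.127.
Under exogeneity and monotonicity, PN = (p₁ − p₀) / p₁.
PN = (0.346 − 0.127) / 0.346 = 0.219 / 0.346 ≈ 0.6329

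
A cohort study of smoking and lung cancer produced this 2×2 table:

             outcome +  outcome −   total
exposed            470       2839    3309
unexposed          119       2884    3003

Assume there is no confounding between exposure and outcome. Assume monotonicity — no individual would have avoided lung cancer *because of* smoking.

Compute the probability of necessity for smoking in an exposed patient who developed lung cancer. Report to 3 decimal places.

p₁ = P(outcome | exposed) = 470/3309 = 0.14204
p₀ = P(outcome | unexposed) = 119/3003 = 0.039627
Under exogeneity and monotonicity, PN = (p₁ − p₀) / p₁.
PN = (0.14204 − 0.039627) / 0.14204 = 0.10241 / 0.14204 ≈ 0.7210

PN ≈ 0.721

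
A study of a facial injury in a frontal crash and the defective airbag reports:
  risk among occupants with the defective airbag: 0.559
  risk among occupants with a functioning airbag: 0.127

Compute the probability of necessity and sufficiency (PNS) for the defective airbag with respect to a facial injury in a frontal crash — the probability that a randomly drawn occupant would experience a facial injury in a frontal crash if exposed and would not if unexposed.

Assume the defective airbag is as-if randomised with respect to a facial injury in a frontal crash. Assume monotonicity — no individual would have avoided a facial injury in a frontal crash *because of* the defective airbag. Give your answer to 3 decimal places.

Let p₁ = 0.559, p₀ = 0.127.
Under exogeneity and monotonicity, PNS = p₁ − p₀.
PNS = 0.559 − 0.127 = 0.432

PNS ≈ 0.432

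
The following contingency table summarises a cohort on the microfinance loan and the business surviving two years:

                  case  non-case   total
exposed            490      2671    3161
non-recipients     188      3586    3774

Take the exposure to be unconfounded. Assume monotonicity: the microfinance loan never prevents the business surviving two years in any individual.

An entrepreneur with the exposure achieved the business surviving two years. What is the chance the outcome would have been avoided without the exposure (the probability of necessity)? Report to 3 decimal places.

p₁ = P(outcome | exposed) = 490/3161 = 0.15501
p₀ = P(outcome | unexposed) = 188/3774 = 0.049815
Under exogeneity and monotonicity, PN = (p₁ − p₀) / p₁.
PN = (0.15501 − 0.049815) / 0.15501 = 0.1052 / 0.15501 ≈ 0.6786

PN ≈ 0.679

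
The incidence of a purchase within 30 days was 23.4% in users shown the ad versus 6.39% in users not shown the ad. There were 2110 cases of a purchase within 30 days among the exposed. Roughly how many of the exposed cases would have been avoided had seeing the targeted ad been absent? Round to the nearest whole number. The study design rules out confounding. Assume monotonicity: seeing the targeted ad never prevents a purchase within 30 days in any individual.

p₁ = 0.234, p₀ = 0.0639.
PN = (p₁ − p₀)/p₁ = (0.234 − 0.0639) / 0.234 ≈ 0.72692.
Attributable cases ≈ PN × (exposed cases) = 0.72692 × 2110 ≈ 1533.81.

about 1534 cases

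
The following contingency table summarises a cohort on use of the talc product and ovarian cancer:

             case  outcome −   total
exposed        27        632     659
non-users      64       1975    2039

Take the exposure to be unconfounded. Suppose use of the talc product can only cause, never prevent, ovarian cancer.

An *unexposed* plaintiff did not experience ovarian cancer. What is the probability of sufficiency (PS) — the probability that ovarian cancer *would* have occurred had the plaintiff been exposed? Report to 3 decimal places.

p₁ = P(outcome | exposed) = 27/659 = 0.040971
p₀ = P(outcome | unexposed) = 64/2039 = 0.031388
Under exogeneity and monotonicity, PS = (p₁ − p₀)/(1 − p₀).
PS = (0.040971 − 0.031388) / 0.96861 ≈ 0.0099

PS ≈ 0.010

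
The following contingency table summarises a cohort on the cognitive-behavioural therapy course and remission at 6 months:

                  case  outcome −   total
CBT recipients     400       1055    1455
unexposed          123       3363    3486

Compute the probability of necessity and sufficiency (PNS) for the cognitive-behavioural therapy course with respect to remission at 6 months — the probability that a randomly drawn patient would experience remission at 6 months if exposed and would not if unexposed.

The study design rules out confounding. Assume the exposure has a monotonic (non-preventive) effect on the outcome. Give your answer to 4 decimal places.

p₁ = P(outcome | exposed) = 400/1455 = 0.27491
p₀ = P(outcome | unexposed) = 123/3486 = 0.035284
Under exogeneity and monotonicity, PNS = p₁ − p₀.
PNS = 0.27491 − 0.035284 = 0.23963

PNS ≈ 0.2396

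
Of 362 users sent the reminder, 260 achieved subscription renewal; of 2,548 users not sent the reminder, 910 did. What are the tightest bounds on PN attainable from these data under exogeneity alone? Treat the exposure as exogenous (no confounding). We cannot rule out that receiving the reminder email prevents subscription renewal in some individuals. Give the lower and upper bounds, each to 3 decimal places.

0.503 ≤ PN ≤ 0.895

p₁ = P(outcome | exposed) = 260/362 = 0.71823
p₀ = P(outcome | unexposed) = 910/2548 = 0.35714
Under exogeneity alone the bounds on PN are max{0,(p₁−p₀)/p₁} ≤ PN ≤ min{1,(1−p₀)/p₁}.
  lower = (p₁ − p₀)/p₁ = 0.36109 / 0.71823 ≈ 0.5027
  upper = min{1, (1 − p₀)/p₁} = 0.64286 / 0.71823 ≈ 0.8951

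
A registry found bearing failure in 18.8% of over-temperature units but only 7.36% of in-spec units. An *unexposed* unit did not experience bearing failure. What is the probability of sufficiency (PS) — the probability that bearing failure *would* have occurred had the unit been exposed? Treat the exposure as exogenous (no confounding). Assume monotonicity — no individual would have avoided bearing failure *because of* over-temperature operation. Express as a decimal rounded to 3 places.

PS ≈ 0.123

p₁ = 0.188, p₀ = 0.0736.
Under exogeneity and monotonicity, PS = (p₁ − p₀) / (1 − p₀).
PS = (0.188 − 0.0736) / (1 − 0.0736) = 0.1144 / 0.9264 ≈ 0.1235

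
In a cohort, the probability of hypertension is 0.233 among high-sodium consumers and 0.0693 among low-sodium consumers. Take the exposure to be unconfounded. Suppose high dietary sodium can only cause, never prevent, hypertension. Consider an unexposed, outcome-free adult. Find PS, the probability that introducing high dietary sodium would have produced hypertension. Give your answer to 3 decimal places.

Let p₁ = 0.233, p₀ = 0.0693.
Under exogeneity and monotonicity, PS = (p₁ − p₀) / (1 − p₀).
PS = (0.233 − 0.0693) / (1 − 0.0693) = 0.1637 / 0.9307 ≈ 0.1759

PS ≈ 0.176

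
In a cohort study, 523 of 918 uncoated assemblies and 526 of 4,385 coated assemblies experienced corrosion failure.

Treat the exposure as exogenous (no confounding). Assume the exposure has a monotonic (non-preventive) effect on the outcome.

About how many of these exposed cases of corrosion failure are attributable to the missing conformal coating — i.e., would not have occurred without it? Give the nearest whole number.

about 413 cases

p₁ = P(outcome | exposed) = 523/918 = 0.56972
p₀ = P(outcome | unexposed) = 526/4385 = 0.11995
PN = (p₁ − p₀)/p₁ = (0.56972 − 0.11995) / 0.56972 ≈ 0.78945.
Attributable cases ≈ PN × (exposed cases) = 0.78945 × 523 ≈ 412.88.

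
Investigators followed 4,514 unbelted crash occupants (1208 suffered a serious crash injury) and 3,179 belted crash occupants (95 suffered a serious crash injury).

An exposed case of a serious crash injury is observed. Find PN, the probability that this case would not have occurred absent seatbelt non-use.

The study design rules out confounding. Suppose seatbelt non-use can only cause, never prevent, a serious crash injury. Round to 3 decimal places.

p₁ = P(outcome | exposed) = 1208/4514 = 0.26761
p₀ = P(outcome | unexposed) = 95/3179 = 0.029884
Under exogeneity and monotonicity, PN = (p₁ − p₀) / p₁.
PN = (0.26761 − 0.029884) / 0.26761 = 0.23773 / 0.26761 ≈ 0.8883

PN ≈ 0.888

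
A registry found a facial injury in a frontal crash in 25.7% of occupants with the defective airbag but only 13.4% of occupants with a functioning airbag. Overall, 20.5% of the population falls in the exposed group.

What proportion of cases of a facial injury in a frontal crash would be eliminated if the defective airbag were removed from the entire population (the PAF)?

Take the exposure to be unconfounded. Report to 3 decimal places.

PAF ≈ 0.158

p₁ = 0.257, p₀ = 0.134.
Overall risk P(Y=1) = π·p₁ + (1−π)·p₀ = 0.205×0.257 + 0.795×0.134 = 0.15921.
Under exogeneity, PAF = [P(Y=1) − p₀] / P(Y=1).
PAF = (0.15921 − 0.134) / 0.15921 ≈ 0.1584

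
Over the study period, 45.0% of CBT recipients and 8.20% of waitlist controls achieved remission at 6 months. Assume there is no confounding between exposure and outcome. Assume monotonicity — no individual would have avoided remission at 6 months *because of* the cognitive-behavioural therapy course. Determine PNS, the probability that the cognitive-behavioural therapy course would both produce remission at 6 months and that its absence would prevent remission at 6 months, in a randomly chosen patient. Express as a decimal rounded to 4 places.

p₁ = 0.45, p₀ = 0.082.
Under exogeneity and monotonicity, PNS = p₁ − p₀.
PNS = 0.45 − 0.082 = 0.368

PNS ≈ 0.3680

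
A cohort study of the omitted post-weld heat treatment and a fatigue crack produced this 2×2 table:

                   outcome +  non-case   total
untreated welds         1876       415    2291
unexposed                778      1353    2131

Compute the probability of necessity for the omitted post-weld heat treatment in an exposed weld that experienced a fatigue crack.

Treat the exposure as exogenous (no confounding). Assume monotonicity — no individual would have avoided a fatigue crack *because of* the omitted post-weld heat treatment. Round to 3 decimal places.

PN ≈ 0.554

p₁ = P(outcome | exposed) = 1876/2291 = 0.81886
p₀ = P(outcome | unexposed) = 778/2131 = 0.36509
Under exogeneity and monotonicity, PN = (p₁ − p₀) / p₁.
PN = (0.81886 − 0.36509) / 0.81886 = 0.45377 / 0.81886 ≈ 0.5542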